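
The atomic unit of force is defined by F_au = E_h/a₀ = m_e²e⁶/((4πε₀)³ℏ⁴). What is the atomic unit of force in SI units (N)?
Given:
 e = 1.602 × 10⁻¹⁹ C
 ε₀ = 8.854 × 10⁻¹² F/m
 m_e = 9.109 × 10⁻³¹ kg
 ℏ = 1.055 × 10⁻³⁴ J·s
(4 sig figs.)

8.220 × 10⁻⁸ N

F_au = E_h/a₀ = m_e²e⁶/((4πε₀)³ℏ⁴)
E_h = 4.354 × 10⁻¹⁸ J
a₀ = 5.297 × 10⁻¹¹ m
E_h/a₀ = 8.220 × 10⁻⁸ N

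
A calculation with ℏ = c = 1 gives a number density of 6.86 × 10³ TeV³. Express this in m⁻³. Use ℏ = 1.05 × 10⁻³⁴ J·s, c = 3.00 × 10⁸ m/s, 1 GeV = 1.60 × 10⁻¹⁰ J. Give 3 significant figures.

Number density is [L]⁻³ = [E]³/(ℏc)³.
1 GeV³ → 1/(ℏc)³ × (1 GeV in J)³ = 1.31 × 10⁴⁷ m⁻³.
Convert the energy scale: 6.86 × 10³ TeV³ = 6.86 × 10¹² GeV³.
Result: 6.86 × 10¹² × 1.31 × 10⁴⁷ = 8.99 × 10⁵⁹ m⁻³.

8.99 × 10⁵⁹ m⁻³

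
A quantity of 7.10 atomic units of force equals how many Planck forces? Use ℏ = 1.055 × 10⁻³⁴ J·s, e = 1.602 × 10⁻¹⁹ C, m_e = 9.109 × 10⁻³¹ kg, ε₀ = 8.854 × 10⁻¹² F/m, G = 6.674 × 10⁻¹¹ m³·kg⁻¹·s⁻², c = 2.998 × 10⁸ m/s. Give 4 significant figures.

4.821 × 10⁻⁵¹

atomic unit of force: F_au = E_h/a₀ = m_e²e⁶/((4πε₀)³ℏ⁴) = 8.220 × 10⁻⁸ N
Planck force: F_P = c⁴/G = 1.210 × 10⁴⁴ N
7.10 × 8.220 × 10⁻⁸ / 1.210 × 10⁴⁴ = 4.821 × 10⁻⁵¹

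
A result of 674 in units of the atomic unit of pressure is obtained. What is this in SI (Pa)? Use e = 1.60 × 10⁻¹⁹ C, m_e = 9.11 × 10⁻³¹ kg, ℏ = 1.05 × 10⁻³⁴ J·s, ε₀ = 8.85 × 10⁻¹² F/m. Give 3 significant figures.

2.03 × 10¹⁶ Pa

One atomic unit of pressure: P_au = E_h/a₀³ = m_e⁴e¹⁰/((4πε₀)⁵ℏ⁸) = 3.01 × 10¹³ Pa.
674 × 3.01 × 10¹³ Pa = 2.03 × 10¹⁶ Pa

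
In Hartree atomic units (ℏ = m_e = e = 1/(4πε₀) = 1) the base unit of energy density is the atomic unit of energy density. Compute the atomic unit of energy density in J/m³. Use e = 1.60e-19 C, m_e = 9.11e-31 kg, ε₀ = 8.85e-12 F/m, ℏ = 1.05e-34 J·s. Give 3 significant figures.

3.01e13 J/m³

u_au = E_h/a₀³ = m_e⁴e¹⁰/((4πε₀)⁵ℏ⁸)
E_h = 4.38e-18 J
a₀ = 5.26e-11 m
E_h/a₀³ = 3.01e13 J/m³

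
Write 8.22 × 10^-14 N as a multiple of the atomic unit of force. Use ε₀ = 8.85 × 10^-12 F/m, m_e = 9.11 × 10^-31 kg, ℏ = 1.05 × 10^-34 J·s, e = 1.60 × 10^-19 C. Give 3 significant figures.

atomic unit of force: F_au = E_h/a₀ = m_e²e⁶/((4πε₀)³ℏ⁴) = 8.33 × 10^-8 N.
8.22 × 10^-14 / 8.33 × 10^-8 = 9.87 × 10^-7

9.87 × 10^-7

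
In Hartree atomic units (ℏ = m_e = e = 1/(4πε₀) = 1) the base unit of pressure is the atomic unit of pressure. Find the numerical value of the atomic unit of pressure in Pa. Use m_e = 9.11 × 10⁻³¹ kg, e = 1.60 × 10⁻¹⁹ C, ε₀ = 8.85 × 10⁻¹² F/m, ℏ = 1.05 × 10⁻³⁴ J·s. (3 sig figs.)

3.01 × 10¹³ Pa

P_au = E_h/a₀³ = m_e⁴e¹⁰/((4πε₀)⁵ℏ⁸)
E_h = 4.38 × 10⁻¹⁸ J
a₀ = 5.26 × 10⁻¹¹ m
E_h/a₀³ = 3.01 × 10¹³ Pa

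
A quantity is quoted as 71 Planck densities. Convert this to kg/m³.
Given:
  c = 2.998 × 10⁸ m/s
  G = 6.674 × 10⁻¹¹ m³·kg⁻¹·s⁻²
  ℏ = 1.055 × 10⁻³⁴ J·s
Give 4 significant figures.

One Planck density: ρ_P = c⁵/(ℏG²) = 5.154 × 10⁹⁶ kg/m³.
71 × 5.154 × 10⁹⁶ kg/m³ = 3.659 × 10⁹⁸ kg/m³

3.659 × 10⁹⁸ kg/m³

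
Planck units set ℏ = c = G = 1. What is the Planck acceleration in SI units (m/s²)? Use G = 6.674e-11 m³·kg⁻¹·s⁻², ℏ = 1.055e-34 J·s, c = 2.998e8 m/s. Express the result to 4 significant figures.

5.560e51 m/s²

The unique combination of the constants set to 1 with dimensions of acceleration is a_P = √(c⁷/(ℏG)).
  = √(3.092e103)
  = 5.560e51 m/s²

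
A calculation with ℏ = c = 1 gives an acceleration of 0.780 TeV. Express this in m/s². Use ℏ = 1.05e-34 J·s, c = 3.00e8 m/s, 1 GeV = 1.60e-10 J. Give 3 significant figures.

3.57e35 m/s²

Acceleration is [L]/[T]² = c·[E]/ℏ.
1 GeV → c/ℏ × (1 GeV in J) = 4.57e32 m/s².
Convert the energy scale: 0.780 TeV = 780 GeV.
Result: 780 × 4.57e32 = 3.57e35 m/s².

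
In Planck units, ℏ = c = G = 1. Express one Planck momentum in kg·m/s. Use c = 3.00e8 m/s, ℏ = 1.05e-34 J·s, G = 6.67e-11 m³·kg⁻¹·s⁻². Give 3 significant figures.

From ℏ = c = G = 1 the momentum scale is p_P = √(ℏc³/G).
  = √(42.5)
  = 6.52 kg·m/s

6.52 kg·m/s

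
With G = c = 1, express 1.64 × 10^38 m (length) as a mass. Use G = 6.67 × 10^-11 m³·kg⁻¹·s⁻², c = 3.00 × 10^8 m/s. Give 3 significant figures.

Length → mass via c²/G.
1.64 × 10^38 m × (c²/G) = 2.21 × 10^65 kg

2.21 × 10^65 kg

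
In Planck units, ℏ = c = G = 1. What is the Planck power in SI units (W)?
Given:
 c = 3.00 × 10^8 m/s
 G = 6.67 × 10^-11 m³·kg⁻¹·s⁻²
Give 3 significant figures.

The unique combination of the constants set to 1 with dimensions of power is P_P = c⁵/G.
  = 2.43 × 10^42 / 6.67 × 10^-11
  = 3.64 × 10^52 W

3.64 × 10^52 W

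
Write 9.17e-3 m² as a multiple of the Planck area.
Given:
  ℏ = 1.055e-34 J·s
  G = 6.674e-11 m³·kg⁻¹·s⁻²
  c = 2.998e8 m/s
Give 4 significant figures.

Planck area: A_P = ℏG/c³ = 2.613e-70 m².
9.17e-3 / 2.613e-70 = 3.509e67

3.509e67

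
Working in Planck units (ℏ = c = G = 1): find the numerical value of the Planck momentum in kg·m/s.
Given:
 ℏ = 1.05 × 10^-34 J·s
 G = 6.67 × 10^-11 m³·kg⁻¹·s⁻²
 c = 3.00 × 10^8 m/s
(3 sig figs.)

From ℏ = c = G = 1 the momentum scale is p_P = √(ℏc³/G).
  = √(42.5)
  = 6.52 kg·m/s

6.52 kg·m/s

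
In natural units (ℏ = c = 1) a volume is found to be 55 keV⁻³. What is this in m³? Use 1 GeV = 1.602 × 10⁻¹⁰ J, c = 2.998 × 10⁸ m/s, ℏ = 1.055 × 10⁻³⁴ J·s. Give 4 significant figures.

4.233 × 10⁻²⁸ m³

Volume is [L]³ = [E]⁻³·(ℏc)³.
1 GeV⁻³ → (ℏc)³ × (1 GeV in J)⁻³ = 7.696 × 10⁻⁴⁸ m³.
Convert the energy scale: 55 keV⁻³ = 5.50 × 10¹⁹ GeV⁻³.
Result: 5.50 × 10¹⁹ × 7.696 × 10⁻⁴⁸ = 4.233 × 10⁻²⁸ m³.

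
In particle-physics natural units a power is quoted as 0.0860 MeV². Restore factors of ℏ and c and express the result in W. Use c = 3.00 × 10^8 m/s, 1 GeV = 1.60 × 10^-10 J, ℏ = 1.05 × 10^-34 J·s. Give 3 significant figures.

2.10 × 10^7 W

Power is [E]/[T] = [E]²/ℏ.
1 GeV² → 1/ℏ × (1 GeV in J)² = 2.44 × 10^14 W.
Convert the energy scale: 0.0860 MeV² = 8.60 × 10^-8 GeV².
Result: 8.60 × 10^-8 × 2.44 × 10^14 = 2.10 × 10^7 W.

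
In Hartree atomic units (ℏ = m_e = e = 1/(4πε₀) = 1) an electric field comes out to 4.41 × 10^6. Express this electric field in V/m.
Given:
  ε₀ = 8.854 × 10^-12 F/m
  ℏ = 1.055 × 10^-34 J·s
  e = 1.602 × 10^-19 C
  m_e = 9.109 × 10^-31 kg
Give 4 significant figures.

2.263 × 10^18 V/m

One atomic unit of electric field: E_au = E_h/(e a₀) = m_e²e⁵/((4πε₀)³ℏ⁴) = 5.131 × 10^11 V/m.
4.41 × 10^6 × 5.131 × 10^11 V/m = 2.263 × 10^18 V/m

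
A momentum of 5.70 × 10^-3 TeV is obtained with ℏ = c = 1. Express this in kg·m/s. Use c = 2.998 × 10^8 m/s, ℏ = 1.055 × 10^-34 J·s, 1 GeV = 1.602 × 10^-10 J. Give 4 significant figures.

3.046 × 10^-18 kg·m/s

Momentum is [E]/c; divide by c.
1 GeV → 1/c × (1 GeV in J) = 5.344 × 10^-19 kg·m/s.
Convert the energy scale: 5.70 × 10^-3 TeV = 5.70 GeV.
Result: 5.70 × 5.344 × 10^-19 = 3.046 × 10^-18 kg·m/s.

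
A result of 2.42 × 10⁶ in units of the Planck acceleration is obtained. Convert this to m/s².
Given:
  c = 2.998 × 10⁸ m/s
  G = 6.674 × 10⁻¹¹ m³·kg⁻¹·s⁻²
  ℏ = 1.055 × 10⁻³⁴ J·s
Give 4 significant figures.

One Planck acceleration: a_P = √(c⁷/(ℏG)) = 5.560 × 10⁵¹ m/s².
2.42 × 10⁶ × 5.560 × 10⁵¹ m/s² = 1.346 × 10⁵⁸ m/s²

1.346 × 10⁵⁸ m/s²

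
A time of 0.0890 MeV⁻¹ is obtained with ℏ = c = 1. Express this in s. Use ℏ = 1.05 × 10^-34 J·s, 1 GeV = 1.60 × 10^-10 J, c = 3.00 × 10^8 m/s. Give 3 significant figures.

A time is [E]⁻¹ in ℏ=c=1; restore one factor of ℏ.
1 GeV⁻¹ → ℏ × (1 GeV in J)⁻¹ = 6.56 × 10^-25 s.
Convert the energy scale: 0.0890 MeV⁻¹ = 89 GeV⁻¹.
Result: 89 × 6.56 × 10^-25 = 5.84 × 10^-23 s.

5.84 × 10^-23 s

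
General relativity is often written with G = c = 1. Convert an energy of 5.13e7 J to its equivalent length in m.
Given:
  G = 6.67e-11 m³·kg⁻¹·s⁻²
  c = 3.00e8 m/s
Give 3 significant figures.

4.22e-37 m

Energy → length via G/c⁴.
5.13e7 J × (G/c⁴) = 4.22e-37 m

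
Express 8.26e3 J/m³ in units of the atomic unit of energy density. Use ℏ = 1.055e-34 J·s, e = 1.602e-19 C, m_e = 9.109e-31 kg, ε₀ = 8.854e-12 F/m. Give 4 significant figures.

atomic unit of energy density: u_au = E_h/a₀³ = m_e⁴e¹⁰/((4πε₀)⁵ℏ⁸) = 2.929e13 J/m³.
8.26e3 / 2.929e13 = 2.820e-10

2.820e-10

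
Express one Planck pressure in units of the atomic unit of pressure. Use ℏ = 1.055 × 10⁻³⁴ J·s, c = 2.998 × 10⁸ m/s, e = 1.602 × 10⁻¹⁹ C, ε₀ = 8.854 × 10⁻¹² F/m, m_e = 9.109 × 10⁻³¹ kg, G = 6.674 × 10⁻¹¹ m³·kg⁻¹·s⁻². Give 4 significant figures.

Planck pressure: p_P = c⁷/(ℏG²) = 4.632 × 10¹¹³ Pa
atomic unit of pressure: P_au = E_h/a₀³ = m_e⁴e¹⁰/((4πε₀)⁵ℏ⁸) = 2.929 × 10¹³ Pa
ratio = 4.632 × 10¹¹³ / 2.929 × 10¹³ = 1.581 × 10¹⁰⁰

1.581 × 10¹⁰⁰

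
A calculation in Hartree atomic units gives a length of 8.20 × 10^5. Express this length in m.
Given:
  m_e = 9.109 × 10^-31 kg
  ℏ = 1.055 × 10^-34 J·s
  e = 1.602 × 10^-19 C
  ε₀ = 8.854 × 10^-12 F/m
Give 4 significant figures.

4.344 × 10^-5 m

One Bohr radius: a₀ = 4πε₀ℏ²/(m_e e²) = 5.297 × 10^-11 m.
8.20 × 10^5 × 5.297 × 10^-11 m = 4.344 × 10^-5 m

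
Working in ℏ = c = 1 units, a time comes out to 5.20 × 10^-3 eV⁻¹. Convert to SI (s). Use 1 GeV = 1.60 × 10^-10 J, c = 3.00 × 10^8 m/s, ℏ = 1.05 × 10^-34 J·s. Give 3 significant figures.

A time is [E]⁻¹ in ℏ=c=1; restore one factor of ℏ.
1 GeV⁻¹ → ℏ × (1 GeV in J)⁻¹ = 6.56 × 10^-25 s.
Convert the energy scale: 5.20 × 10^-3 eV⁻¹ = 5.20 × 10^6 GeV⁻¹.
Result: 5.20 × 10^6 × 6.56 × 10^-25 = 3.41 × 10^-18 s.

3.41 × 10^-18 s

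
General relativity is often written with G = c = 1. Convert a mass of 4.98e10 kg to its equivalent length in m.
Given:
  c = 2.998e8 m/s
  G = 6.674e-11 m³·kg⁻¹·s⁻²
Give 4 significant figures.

In G = c = 1 units mass has dimensions of length; the conversion factor is G/c².
4.98e10 kg × (G/c²) = 3.698e-17 m

3.698e-17 m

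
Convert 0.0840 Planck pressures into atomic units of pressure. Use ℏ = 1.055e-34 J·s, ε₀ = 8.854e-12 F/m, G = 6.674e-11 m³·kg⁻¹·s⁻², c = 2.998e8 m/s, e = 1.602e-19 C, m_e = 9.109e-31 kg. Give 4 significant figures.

1.328e99

Planck pressure: p_P = c⁷/(ℏG²) = 4.632e113 Pa
atomic unit of pressure: P_au = E_h/a₀³ = m_e⁴e¹⁰/((4πε₀)⁵ℏ⁸) = 2.929e13 Pa
0.0840 × 4.632e113 / 2.929e13 = 1.328e99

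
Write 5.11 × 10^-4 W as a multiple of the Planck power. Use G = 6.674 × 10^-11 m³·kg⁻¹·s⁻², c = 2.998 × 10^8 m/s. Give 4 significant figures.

1.408 × 10^-56

Planck power: P_P = c⁵/G = 3.629 × 10^52 W.
5.11 × 10^-4 / 3.629 × 10^52 = 1.408 × 10^-56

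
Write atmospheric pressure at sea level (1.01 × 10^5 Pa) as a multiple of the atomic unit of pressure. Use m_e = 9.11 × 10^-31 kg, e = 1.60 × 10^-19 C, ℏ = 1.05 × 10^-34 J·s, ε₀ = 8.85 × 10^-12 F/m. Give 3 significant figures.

3.35 × 10^-9

atomic unit of pressure: P_au = E_h/a₀³ = m_e⁴e¹⁰/((4πε₀)⁵ℏ⁸) = 3.01 × 10^13 Pa.
1.01 × 10^5 / 3.01 × 10^13 = 3.35 × 10^-9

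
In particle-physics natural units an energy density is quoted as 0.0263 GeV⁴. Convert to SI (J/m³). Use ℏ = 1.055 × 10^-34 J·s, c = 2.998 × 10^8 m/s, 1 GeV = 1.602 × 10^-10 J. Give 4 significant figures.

[E]/[L]³ = [E]⁴/(ℏc)³; restore (ℏc)⁻³.
1 GeV⁴ → 1/(ℏc)³ × (1 GeV in J)⁴ = 2.082 × 10^37 J/m³.
Result: 0.0263 × 2.082 × 10^37 = 5.475 × 10^35 J/m³.

5.475 × 10^35 J/m³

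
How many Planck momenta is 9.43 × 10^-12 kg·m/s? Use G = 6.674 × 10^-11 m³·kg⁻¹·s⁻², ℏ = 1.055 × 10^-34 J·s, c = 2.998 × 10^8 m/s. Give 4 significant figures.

1.445 × 10^-12

Planck momentum: p_P = √(ℏc³/G) = 6.527 kg·m/s.
9.43 × 10^-12 / 6.527 = 1.445 × 10^-12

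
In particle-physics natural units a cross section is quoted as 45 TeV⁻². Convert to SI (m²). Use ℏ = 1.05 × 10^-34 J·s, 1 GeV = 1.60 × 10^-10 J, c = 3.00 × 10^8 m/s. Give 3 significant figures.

1.74 × 10^-36 m²

Area is [L]² = [E]⁻²·(ℏc)²; restore (ℏc)².
1 GeV⁻² → (ℏc)² × (1 GeV in J)⁻² = 3.88 × 10^-32 m².
Convert the energy scale: 45 TeV⁻² = 4.50 × 10^-5 GeV⁻².
Result: 4.50 × 10^-5 × 3.88 × 10^-32 = 1.74 × 10^-36 m².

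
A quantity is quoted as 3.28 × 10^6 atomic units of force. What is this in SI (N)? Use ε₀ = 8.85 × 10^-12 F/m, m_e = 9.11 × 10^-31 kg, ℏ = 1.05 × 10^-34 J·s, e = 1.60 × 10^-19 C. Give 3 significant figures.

One atomic unit of force: F_au = E_h/a₀ = m_e²e⁶/((4πε₀)³ℏ⁴) = 8.33 × 10^-8 N.
3.28 × 10^6 × 8.33 × 10^-8 N = 0.273 N

0.273 N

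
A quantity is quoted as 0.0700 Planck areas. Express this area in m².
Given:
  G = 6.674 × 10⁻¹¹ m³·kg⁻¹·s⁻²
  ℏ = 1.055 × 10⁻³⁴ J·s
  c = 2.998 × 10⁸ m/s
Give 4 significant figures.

One Planck area: A_P = ℏG/c³ = 2.613 × 10⁻⁷⁰ m².
0.0700 × 2.613 × 10⁻⁷⁰ m² = 1.829 × 10⁻⁷¹ m²

1.829 × 10⁻⁷¹ m²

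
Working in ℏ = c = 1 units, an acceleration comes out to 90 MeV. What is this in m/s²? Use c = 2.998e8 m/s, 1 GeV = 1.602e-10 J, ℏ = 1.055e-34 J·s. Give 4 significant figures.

4.097e31 m/s²

Acceleration is [L]/[T]² = c·[E]/ℏ.
1 GeV → c/ℏ × (1 GeV in J) = 4.552e32 m/s².
Convert the energy scale: 90 MeV = 0.0900 GeV.
Result: 0.0900 × 4.552e32 = 4.097e31 m/s².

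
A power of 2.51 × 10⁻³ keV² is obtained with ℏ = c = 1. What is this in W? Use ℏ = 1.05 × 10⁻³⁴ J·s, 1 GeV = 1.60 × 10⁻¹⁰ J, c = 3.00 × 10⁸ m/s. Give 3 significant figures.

Power is [E]/[T] = [E]²/ℏ.
1 GeV² → 1/ℏ × (1 GeV in J)² = 2.44 × 10¹⁴ W.
Convert the energy scale: 2.51 × 10⁻³ keV² = 2.51 × 10⁻¹⁵ GeV².
Result: 2.51 × 10⁻¹⁵ × 2.44 × 10¹⁴ = 0.612 W.

0.612 W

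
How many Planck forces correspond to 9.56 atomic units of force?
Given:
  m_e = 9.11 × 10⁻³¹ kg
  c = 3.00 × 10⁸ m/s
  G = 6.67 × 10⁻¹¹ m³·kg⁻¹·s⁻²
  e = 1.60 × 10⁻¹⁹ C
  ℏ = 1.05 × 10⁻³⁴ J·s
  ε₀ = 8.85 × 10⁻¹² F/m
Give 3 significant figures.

6.56 × 10⁻⁵¹

atomic unit of force: F_au = E_h/a₀ = m_e²e⁶/((4πε₀)³ℏ⁴) = 8.33 × 10⁻⁸ N
Planck force: F_P = c⁴/G = 1.21 × 10⁴⁴ N
9.56 × 8.33 × 10⁻⁸ / 1.21 × 10⁴⁴ = 6.56 × 10⁻⁵¹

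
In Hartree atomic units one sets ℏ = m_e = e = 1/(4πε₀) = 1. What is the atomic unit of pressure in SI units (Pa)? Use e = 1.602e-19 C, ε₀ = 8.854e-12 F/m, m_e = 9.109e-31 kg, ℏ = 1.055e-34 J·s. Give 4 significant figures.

P_au = E_h/a₀³ = m_e⁴e¹⁰/((4πε₀)⁵ℏ⁸)
E_h = 4.354e-18 J
a₀ = 5.297e-11 m
E_h/a₀³ = 2.929e13 Pa

2.929e13 Pa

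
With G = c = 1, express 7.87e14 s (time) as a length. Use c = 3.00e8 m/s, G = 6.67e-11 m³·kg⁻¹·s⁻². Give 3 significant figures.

Time → length via c.
7.87e14 s × (c) = 2.36e23 m

2.36e23 m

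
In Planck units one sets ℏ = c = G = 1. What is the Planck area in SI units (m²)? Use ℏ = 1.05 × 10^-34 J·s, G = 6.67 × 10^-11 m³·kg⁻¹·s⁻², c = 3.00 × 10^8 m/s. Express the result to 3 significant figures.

A_P = ℏG/c³
  = 7.00 × 10^-45 / 2.70 × 10^25
  = 2.59 × 10^-70 m²

2.59 × 10^-70 m²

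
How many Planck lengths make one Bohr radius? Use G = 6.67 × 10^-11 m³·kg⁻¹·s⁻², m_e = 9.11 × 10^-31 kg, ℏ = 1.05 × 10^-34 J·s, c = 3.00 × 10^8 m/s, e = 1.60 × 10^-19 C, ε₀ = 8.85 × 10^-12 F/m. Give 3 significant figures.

3.26 × 10^24

Bohr radius: a₀ = 4πε₀ℏ²/(m_e e²) = 5.26 × 10^-11 m
Planck length: ℓ_P = √(ℏG/c³) = 1.61 × 10^-35 m
ratio = 5.26 × 10^-11 / 1.61 × 10^-35 = 3.26 × 10^24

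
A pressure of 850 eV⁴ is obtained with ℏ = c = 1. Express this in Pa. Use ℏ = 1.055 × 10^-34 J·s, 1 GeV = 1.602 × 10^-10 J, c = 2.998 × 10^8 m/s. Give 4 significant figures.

Pressure is [E]/[L]³ = [E]⁴/(ℏc)³.
1 GeV⁴ → 1/(ℏc)³ × (1 GeV in J)⁴ = 2.082 × 10^37 Pa.
Convert the energy scale: 850 eV⁴ = 8.50 × 10^-34 GeV⁴.
Result: 8.50 × 10^-34 × 2.082 × 10^37 = 1.769 × 10^4 Pa.

1.769 × 10^4 Pa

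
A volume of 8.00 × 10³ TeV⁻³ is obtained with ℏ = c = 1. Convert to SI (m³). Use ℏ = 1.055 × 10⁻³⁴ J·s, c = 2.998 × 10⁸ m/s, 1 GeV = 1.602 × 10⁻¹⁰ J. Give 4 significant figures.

6.157 × 10⁻⁵³ m³

Volume is [L]³ = [E]⁻³·(ℏc)³.
1 GeV⁻³ → (ℏc)³ × (1 GeV in J)⁻³ = 7.696 × 10⁻⁴⁸ m³.
Convert the energy scale: 8.00 × 10³ TeV⁻³ = 8.00 × 10⁻⁶ GeV⁻³.
Result: 8.00 × 10⁻⁶ × 7.696 × 10⁻⁴⁸ = 6.157 × 10⁻⁵³ m³.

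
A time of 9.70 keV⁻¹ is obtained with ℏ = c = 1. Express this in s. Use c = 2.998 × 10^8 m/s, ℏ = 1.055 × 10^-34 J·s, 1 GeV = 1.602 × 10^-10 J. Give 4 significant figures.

A time is [E]⁻¹ in ℏ=c=1; restore one factor of ℏ.
1 GeV⁻¹ → ℏ × (1 GeV in J)⁻¹ = 6.586 × 10^-25 s.
Convert the energy scale: 9.70 keV⁻¹ = 9.70 × 10^6 GeV⁻¹.
Result: 9.70 × 10^6 × 6.586 × 10^-25 = 6.388 × 10^-18 s.

6.388 × 10^-18 s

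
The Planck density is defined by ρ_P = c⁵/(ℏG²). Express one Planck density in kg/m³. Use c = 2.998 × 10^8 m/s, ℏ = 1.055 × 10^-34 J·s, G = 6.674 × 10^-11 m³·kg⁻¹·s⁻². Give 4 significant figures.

5.154 × 10^96 kg/m³

ρ_P = c⁵/(ℏG²)
  = 2.422 × 10^42 / 4.699 × 10^-55
  = 5.154 × 10^96 kg/m³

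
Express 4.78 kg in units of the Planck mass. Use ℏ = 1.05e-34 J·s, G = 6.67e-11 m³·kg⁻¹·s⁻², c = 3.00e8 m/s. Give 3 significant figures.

Planck mass: m_P = √(ℏc/G) = 2.17e-8 kg.
4.78 / 2.17e-8 = 2.20e8

2.20e8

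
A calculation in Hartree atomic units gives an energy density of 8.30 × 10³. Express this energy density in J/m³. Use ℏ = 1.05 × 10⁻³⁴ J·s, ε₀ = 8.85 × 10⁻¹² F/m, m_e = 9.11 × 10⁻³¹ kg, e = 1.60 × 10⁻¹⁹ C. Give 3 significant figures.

One atomic unit of energy density: u_au = E_h/a₀³ = m_e⁴e¹⁰/((4πε₀)⁵ℏ⁸) = 3.01 × 10¹³ J/m³.
8.30 × 10³ × 3.01 × 10¹³ J/m³ = 2.50 × 10¹⁷ J/m³

2.50 × 10¹⁷ J/m³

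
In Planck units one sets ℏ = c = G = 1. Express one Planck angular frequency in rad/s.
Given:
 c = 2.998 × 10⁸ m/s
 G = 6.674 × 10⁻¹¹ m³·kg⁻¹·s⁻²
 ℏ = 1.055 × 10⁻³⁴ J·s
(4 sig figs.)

ω_P = √(c⁵/(ℏG))
  = √(3.440 × 10⁸⁶)
  = 1.855 × 10⁴³ rad/s

1.855 × 10⁴³ rad/s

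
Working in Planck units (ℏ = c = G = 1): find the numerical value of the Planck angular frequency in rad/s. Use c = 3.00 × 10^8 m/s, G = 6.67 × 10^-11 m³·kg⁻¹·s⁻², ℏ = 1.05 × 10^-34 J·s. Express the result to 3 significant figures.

The unique combination of the constants set to 1 with dimensions of angular frequency is ω_P = √(c⁵/(ℏG)).
  = √(3.47 × 10^86)
  = 1.86 × 10^43 rad/s

1.86 × 10^43 rad/s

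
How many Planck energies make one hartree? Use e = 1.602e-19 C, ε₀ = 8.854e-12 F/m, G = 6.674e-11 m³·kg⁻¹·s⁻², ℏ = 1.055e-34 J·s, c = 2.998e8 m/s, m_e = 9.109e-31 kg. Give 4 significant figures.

hartree: E_h = m_e e⁴/(4πε₀ℏ)² = 4.354e-18 J
Planck energy: E_P = √(ℏc⁵/G) = 1.957e9 J
ratio = 4.354e-18 / 1.957e9 = 2.225e-27

2.225e-27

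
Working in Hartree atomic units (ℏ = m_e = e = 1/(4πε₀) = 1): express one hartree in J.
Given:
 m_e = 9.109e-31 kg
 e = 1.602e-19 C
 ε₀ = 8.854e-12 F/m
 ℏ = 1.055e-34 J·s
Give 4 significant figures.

The unique combination of the constants set to 1 with dimensions of energy is E_h = m_e e⁴/(4πε₀ℏ)².
  = 6.000e-106 / 1.378e-88
  = 4.354e-18 J

4.354e-18 J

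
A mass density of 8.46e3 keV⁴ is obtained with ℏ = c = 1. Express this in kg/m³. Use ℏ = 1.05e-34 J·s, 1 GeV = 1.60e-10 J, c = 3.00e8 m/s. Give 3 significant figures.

Mass density is [E]/(c²[L]³) = [E]⁴/(ℏ³c⁵).
1 GeV⁴ → 1/(ℏ³c⁵) × (1 GeV in J)⁴ = 2.33e20 kg/m³.
Convert the energy scale: 8.46e3 keV⁴ = 8.46e-21 GeV⁴.
Result: 8.46e-21 × 2.33e20 = 1.97 kg/m³.

1.97 kg/m³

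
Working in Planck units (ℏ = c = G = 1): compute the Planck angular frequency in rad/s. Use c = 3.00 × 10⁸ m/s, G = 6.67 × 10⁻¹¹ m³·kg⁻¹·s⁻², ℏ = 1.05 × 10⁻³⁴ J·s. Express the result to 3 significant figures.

1.86 × 10⁴³ rad/s

From ℏ = c = G = 1 the angular frequency scale is ω_P = √(c⁵/(ℏG)).
  = √(3.47 × 10⁸⁶)
  = 1.86 × 10⁴³ rad/s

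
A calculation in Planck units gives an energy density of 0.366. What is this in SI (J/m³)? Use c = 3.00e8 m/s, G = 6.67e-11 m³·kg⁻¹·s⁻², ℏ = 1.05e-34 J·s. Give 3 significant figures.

One Planck energy density: u_P = c⁷/(ℏG²) = 4.68e113 J/m³.
0.366 × 4.68e113 J/m³ = 1.71e113 J/m³

1.71e113 J/m³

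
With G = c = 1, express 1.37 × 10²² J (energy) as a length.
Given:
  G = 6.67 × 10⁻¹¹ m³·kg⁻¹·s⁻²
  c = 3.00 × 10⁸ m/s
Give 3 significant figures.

Energy → length via G/c⁴.
1.37 × 10²² J × (G/c⁴) = 1.13 × 10⁻²² m

1.13 × 10⁻²² m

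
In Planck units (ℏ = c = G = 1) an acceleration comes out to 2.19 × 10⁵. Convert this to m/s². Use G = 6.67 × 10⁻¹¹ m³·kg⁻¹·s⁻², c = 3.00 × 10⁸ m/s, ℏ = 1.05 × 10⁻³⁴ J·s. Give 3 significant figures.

1.22 × 10⁵⁷ m/s²

One Planck acceleration: a_P = √(c⁷/(ℏG)) = 5.59 × 10⁵¹ m/s².
2.19 × 10⁵ × 5.59 × 10⁵¹ m/s² = 1.22 × 10⁵⁷ m/s²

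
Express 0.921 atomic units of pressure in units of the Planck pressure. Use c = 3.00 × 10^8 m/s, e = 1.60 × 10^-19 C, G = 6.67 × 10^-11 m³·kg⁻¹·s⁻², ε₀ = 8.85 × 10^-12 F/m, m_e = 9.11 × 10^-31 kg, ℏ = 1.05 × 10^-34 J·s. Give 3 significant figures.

atomic unit of pressure: P_au = E_h/a₀³ = m_e⁴e¹⁰/((4πε₀)⁵ℏ⁸) = 3.01 × 10^13 Pa
Planck pressure: p_P = c⁷/(ℏG²) = 4.68 × 10^113 Pa
0.921 × 3.01 × 10^13 / 4.68 × 10^113 = 5.93 × 10^-101

5.93 × 10^-101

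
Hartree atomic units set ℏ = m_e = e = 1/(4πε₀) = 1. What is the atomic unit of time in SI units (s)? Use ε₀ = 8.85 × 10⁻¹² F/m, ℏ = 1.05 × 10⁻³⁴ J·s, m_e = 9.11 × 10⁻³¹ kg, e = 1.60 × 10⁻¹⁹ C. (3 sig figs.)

2.40 × 10⁻¹⁷ s

From ℏ = m_e = e = 1/(4πε₀) = 1 the time scale is τ_au = (4πε₀)²ℏ³/(m_e e⁴).
E_h = 4.38 × 10⁻¹⁸ J
ℏ/E_h = 2.40 × 10⁻¹⁷ s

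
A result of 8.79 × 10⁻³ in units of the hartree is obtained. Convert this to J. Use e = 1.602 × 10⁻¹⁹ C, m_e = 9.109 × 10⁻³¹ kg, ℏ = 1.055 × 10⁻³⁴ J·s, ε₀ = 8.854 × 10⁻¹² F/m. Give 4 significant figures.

One hartree: E_h = m_e e⁴/(4πε₀ℏ)² = 4.354 × 10⁻¹⁸ J.
8.79 × 10⁻³ × 4.354 × 10⁻¹⁸ J = 3.827 × 10⁻²⁰ J

3.827 × 10⁻²⁰ J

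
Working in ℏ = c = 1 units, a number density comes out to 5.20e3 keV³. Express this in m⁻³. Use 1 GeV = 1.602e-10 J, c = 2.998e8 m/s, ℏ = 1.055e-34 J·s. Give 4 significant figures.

6.757e32 m⁻³

Number density is [L]⁻³ = [E]³/(ℏc)³.
1 GeV³ → 1/(ℏc)³ × (1 GeV in J)³ = 1.299e47 m⁻³.
Convert the energy scale: 5.20e3 keV³ = 5.20e-15 GeV³.
Result: 5.20e-15 × 1.299e47 = 6.757e32 m⁻³.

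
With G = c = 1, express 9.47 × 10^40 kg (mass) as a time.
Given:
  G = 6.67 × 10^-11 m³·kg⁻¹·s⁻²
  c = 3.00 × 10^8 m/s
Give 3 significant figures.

2.34 × 10^5 s

Mass → time via G/c³.
9.47 × 10^40 kg × (G/c³) = 2.34 × 10^5 s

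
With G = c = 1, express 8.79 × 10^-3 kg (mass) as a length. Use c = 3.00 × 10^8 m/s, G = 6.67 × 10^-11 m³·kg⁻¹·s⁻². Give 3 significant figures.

6.51 × 10^-30 m

In G = c = 1 units mass has dimensions of length; the conversion factor is G/c².
8.79 × 10^-3 kg × (G/c²) = 6.51 × 10^-30 m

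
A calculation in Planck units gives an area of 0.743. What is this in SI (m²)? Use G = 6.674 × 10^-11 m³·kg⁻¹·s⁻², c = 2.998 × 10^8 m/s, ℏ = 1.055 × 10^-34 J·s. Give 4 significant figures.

1.941 × 10^-70 m²

One Planck area: A_P = ℏG/c³ = 2.613 × 10^-70 m².
0.743 × 2.613 × 10^-70 m² = 1.941 × 10^-70 m²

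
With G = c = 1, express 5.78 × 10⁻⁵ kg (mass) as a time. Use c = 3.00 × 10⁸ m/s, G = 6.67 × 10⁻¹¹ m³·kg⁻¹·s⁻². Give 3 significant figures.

1.43 × 10⁻⁴⁰ s

Mass → time via G/c³.
5.78 × 10⁻⁵ kg × (G/c³) = 1.43 × 10⁻⁴⁰ s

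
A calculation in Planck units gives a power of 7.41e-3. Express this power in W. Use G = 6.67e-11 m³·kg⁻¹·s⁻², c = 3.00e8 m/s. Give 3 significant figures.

One Planck power: P_P = c⁵/G = 3.64e52 W.
7.41e-3 × 3.64e52 W = 2.70e50 W

2.70e50 W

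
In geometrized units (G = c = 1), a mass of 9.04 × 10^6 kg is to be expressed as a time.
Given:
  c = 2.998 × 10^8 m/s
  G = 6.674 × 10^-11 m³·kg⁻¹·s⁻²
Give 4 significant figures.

Mass → time via G/c³.
9.04 × 10^6 kg × (G/c³) = 2.239 × 10^-29 s

2.239 × 10^-29 s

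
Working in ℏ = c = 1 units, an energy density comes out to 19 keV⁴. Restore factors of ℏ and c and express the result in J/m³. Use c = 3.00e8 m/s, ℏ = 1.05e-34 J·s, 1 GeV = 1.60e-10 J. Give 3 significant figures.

3.98e14 J/m³

[E]/[L]³ = [E]⁴/(ℏc)³; restore (ℏc)⁻³.
1 GeV⁴ → 1/(ℏc)³ × (1 GeV in J)⁴ = 2.10e37 J/m³.
Convert the energy scale: 19 keV⁴ = 1.90e-23 GeV⁴.
Result: 1.90e-23 × 2.10e37 = 3.98e14 J/m³.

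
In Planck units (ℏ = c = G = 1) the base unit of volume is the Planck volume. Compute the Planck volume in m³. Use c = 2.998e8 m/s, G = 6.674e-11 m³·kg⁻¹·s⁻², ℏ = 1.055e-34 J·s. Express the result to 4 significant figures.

4.224e-105 m³

V_P = (ℏG/c³)^(3/2)
  = √(1.784e-209)
  = 4.224e-105 m³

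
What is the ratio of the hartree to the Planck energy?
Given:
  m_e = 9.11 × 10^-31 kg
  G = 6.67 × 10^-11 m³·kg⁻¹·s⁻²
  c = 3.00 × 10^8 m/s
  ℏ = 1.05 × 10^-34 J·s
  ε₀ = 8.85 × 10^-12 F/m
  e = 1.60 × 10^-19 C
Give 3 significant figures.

hartree: E_h = m_e e⁴/(4πε₀ℏ)² = 4.38 × 10^-18 J
Planck energy: E_P = √(ℏc⁵/G) = 1.96 × 10^9 J
ratio = 4.38 × 10^-18 / 1.96 × 10^9 = 2.24 × 10^-27

2.24 × 10^-27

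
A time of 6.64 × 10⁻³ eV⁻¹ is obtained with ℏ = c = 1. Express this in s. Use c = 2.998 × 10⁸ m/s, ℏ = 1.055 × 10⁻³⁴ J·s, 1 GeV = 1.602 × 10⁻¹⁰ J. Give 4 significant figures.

A time is [E]⁻¹ in ℏ=c=1; restore one factor of ℏ.
1 GeV⁻¹ → ℏ × (1 GeV in J)⁻¹ = 6.586 × 10⁻²⁵ s.
Convert the energy scale: 6.64 × 10⁻³ eV⁻¹ = 6.64 × 10⁶ GeV⁻¹.
Result: 6.64 × 10⁶ × 6.586 × 10⁻²⁵ = 4.373 × 10⁻¹⁸ s.

4.373 × 10⁻¹⁸ s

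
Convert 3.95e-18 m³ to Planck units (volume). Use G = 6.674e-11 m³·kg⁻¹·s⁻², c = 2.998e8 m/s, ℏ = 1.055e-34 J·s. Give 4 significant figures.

9.352e86

Planck volume: V_P = (ℏG/c³)^(3/2) = 4.224e-105 m³.
3.95e-18 / 4.224e-105 = 9.352e86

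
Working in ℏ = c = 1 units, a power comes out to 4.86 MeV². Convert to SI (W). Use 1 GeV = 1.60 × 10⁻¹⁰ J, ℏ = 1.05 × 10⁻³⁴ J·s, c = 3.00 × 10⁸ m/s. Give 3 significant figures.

1.18 × 10⁹ W

Power is [E]/[T] = [E]²/ℏ.
1 GeV² → 1/ℏ × (1 GeV in J)² = 2.44 × 10¹⁴ W.
Convert the energy scale: 4.86 MeV² = 4.86 × 10⁻⁶ GeV².
Result: 4.86 × 10⁻⁶ × 2.44 × 10¹⁴ = 1.18 × 10⁹ W.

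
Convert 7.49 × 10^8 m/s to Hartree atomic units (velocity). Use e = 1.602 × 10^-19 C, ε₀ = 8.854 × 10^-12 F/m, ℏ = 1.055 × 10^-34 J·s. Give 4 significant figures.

342.6

atomic unit of velocity: v_au = e²/(4πε₀ℏ) = 2.186 × 10^6 m/s.
7.49 × 10^8 / 2.186 × 10^6 = 342.6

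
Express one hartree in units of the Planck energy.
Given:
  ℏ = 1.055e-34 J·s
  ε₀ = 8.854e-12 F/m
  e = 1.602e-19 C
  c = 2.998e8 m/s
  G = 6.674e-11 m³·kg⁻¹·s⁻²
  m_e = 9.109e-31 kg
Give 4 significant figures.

hartree: E_h = m_e e⁴/(4πε₀ℏ)² = 4.354e-18 J
Planck energy: E_P = √(ℏc⁵/G) = 1.957e9 J
ratio = 4.354e-18 / 1.957e9 = 2.225e-27

2.225e-27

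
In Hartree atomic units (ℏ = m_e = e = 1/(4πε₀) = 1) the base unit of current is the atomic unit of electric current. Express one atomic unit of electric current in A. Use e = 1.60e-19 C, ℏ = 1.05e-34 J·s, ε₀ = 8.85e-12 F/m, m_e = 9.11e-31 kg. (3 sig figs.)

I_au = e E_h/ℏ = m_e e⁵/((4πε₀)²ℏ³)
E_h = 4.38e-18 J
e·E_h/ℏ = 6.67e-3 A

6.67e-3 A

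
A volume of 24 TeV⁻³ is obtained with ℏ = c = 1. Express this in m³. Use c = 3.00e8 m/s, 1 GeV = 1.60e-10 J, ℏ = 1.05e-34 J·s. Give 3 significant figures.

1.83e-55 m³

Volume is [L]³ = [E]⁻³·(ℏc)³.
1 GeV⁻³ → (ℏc)³ × (1 GeV in J)⁻³ = 7.63e-48 m³.
Convert the energy scale: 24 TeV⁻³ = 2.40e-8 GeV⁻³.
Result: 2.40e-8 × 7.63e-48 = 1.83e-55 m³.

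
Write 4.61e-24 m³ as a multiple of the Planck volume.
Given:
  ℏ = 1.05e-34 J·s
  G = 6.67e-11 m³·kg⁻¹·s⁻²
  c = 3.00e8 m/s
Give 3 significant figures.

Planck volume: V_P = (ℏG/c³)^(3/2) = 4.18e-105 m³.
4.61e-24 / 4.18e-105 = 1.10e81

1.10e81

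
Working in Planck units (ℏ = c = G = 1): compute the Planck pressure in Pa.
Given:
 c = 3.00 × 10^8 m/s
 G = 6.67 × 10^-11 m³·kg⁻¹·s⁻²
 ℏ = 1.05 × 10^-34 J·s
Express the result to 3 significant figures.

4.68 × 10^113 Pa

Dimensional analysis gives p_P = c⁷/(ℏG²).
  = 2.19 × 10^59 / 4.67 × 10^-55
  = 4.68 × 10^113 Pa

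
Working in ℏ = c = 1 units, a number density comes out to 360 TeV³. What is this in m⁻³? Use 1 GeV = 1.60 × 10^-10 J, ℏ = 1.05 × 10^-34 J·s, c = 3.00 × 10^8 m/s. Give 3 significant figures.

Number density is [L]⁻³ = [E]³/(ℏc)³.
1 GeV³ → 1/(ℏc)³ × (1 GeV in J)³ = 1.31 × 10^47 m⁻³.
Convert the energy scale: 360 TeV³ = 3.60 × 10^11 GeV³.
Result: 3.60 × 10^11 × 1.31 × 10^47 = 4.72 × 10^58 m⁻³.

4.72 × 10^58 m⁻³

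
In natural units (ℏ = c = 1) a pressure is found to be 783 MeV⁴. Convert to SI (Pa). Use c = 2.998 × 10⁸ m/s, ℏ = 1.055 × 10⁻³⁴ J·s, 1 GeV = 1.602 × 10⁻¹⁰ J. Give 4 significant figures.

1.630 × 10²⁸ Pa

Pressure is [E]/[L]³ = [E]⁴/(ℏc)³.
1 GeV⁴ → 1/(ℏc)³ × (1 GeV in J)⁴ = 2.082 × 10³⁷ Pa.
Convert the energy scale: 783 MeV⁴ = 7.83 × 10⁻¹⁰ GeV⁴.
Result: 7.83 × 10⁻¹⁰ × 2.082 × 10³⁷ = 1.630 × 10²⁸ Pa.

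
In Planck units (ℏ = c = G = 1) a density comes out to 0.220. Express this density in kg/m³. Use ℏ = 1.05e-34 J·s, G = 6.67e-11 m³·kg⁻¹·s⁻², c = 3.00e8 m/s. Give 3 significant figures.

1.14e96 kg/m³

One Planck density: ρ_P = c⁵/(ℏG²) = 5.20e96 kg/m³.
0.220 × 5.20e96 kg/m³ = 1.14e96 kg/m³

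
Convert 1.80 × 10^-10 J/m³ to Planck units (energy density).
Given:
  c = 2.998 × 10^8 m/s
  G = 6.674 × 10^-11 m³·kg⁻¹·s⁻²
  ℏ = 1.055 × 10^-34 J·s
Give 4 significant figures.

Planck energy density: u_P = c⁷/(ℏG²) = 4.632 × 10^113 J/m³.
1.80 × 10^-10 / 4.632 × 10^113 = 3.886 × 10^-124

3.886 × 10^-124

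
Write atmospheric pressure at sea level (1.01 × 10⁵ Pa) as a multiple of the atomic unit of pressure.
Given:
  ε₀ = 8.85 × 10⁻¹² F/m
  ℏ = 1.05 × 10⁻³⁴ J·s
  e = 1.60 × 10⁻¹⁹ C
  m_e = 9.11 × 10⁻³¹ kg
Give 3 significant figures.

3.35 × 10⁻⁹

atomic unit of pressure: P_au = E_h/a₀³ = m_e⁴e¹⁰/((4πε₀)⁵ℏ⁸) = 3.01 × 10¹³ Pa.
1.01 × 10⁵ / 3.01 × 10¹³ = 3.35 × 10⁻⁹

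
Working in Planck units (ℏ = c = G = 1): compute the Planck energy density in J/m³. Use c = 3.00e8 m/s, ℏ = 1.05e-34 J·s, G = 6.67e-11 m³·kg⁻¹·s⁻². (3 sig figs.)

Dimensional analysis gives u_P = c⁷/(ℏG²).
  = 2.19e59 / 4.67e-55
  = 4.68e113 J/m³

4.68e113 J/m³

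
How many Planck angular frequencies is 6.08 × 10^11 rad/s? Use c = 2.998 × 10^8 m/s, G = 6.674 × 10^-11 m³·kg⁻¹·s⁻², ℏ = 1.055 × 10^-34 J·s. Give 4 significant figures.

3.278 × 10^-32

Planck angular frequency: ω_P = √(c⁵/(ℏG)) = 1.855 × 10^43 rad/s.
6.08 × 10^11 / 1.855 × 10^43 = 3.278 × 10^-32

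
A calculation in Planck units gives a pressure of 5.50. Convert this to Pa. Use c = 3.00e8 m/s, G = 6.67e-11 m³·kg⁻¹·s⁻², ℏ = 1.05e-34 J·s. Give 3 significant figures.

One Planck pressure: p_P = c⁷/(ℏG²) = 4.68e113 Pa.
5.50 × 4.68e113 Pa = 2.57e114 Pa

2.57e114 Pa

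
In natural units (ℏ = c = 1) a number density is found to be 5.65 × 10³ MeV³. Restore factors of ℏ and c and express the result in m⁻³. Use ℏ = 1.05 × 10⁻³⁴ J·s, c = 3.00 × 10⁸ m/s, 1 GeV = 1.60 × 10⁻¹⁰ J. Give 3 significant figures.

Number density is [L]⁻³ = [E]³/(ℏc)³.
1 GeV³ → 1/(ℏc)³ × (1 GeV in J)³ = 1.31 × 10⁴⁷ m⁻³.
Convert the energy scale: 5.65 × 10³ MeV³ = 5.65 × 10⁻⁶ GeV³.
Result: 5.65 × 10⁻⁶ × 1.31 × 10⁴⁷ = 7.40 × 10⁴¹ m⁻³.

7.40 × 10⁴¹ m⁻³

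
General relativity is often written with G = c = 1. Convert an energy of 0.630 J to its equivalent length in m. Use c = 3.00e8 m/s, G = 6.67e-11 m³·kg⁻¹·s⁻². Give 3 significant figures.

5.19e-45 m

Energy → length via G/c⁴.
0.630 J × (G/c⁴) = 5.19e-45 m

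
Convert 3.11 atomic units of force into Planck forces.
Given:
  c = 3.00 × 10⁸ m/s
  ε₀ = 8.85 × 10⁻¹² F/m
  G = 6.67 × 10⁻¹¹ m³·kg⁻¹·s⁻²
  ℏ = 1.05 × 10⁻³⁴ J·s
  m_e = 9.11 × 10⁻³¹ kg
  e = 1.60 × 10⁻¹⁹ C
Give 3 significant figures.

2.13 × 10⁻⁵¹

atomic unit of force: F_au = E_h/a₀ = m_e²e⁶/((4πε₀)³ℏ⁴) = 8.33 × 10⁻⁸ N
Planck force: F_P = c⁴/G = 1.21 × 10⁴⁴ N
3.11 × 8.33 × 10⁻⁸ / 1.21 × 10⁴⁴ = 2.13 × 10⁻⁵¹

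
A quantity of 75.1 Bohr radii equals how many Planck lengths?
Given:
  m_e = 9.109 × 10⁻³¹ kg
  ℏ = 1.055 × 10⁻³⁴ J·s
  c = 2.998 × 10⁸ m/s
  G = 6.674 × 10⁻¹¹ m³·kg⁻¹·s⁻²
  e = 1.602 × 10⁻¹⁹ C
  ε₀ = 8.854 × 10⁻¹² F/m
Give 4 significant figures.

Bohr radius: a₀ = 4πε₀ℏ²/(m_e e²) = 5.297 × 10⁻¹¹ m
Planck length: ℓ_P = √(ℏG/c³) = 1.616 × 10⁻³⁵ m
75.1 × 5.297 × 10⁻¹¹ / 1.616 × 10⁻³⁵ = 2.461 × 10²⁶

2.461 × 10²⁶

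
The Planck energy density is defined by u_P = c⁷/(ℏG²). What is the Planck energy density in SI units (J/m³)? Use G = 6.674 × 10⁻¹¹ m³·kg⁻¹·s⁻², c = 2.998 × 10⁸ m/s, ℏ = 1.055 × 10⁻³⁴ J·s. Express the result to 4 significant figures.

u_P = c⁷/(ℏG²)
  = 2.177 × 10⁵⁹ / 4.699 × 10⁻⁵⁵
  = 4.632 × 10¹¹³ J/m³

4.632 × 10¹¹³ J/m³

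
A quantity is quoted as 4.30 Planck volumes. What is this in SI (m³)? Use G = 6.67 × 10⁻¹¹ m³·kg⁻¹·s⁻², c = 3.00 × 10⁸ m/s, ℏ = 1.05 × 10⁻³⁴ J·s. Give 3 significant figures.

One Planck volume: V_P = (ℏG/c³)^(3/2) = 4.18 × 10⁻¹⁰⁵ m³.
4.30 × 4.18 × 10⁻¹⁰⁵ m³ = 1.80 × 10⁻¹⁰⁴ m³

1.80 × 10⁻¹⁰⁴ m³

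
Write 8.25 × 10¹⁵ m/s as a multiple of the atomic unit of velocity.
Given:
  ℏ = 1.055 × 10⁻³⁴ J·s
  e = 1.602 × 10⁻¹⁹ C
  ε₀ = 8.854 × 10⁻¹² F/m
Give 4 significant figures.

atomic unit of velocity: v_au = e²/(4πε₀ℏ) = 2.186 × 10⁶ m/s.
8.25 × 10¹⁵ / 2.186 × 10⁶ = 3.773 × 10⁹

3.773 × 10⁹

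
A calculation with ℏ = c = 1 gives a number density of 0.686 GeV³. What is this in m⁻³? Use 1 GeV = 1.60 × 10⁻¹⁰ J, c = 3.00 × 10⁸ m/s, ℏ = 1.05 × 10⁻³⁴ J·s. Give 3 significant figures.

8.99 × 10⁴⁶ m⁻³

Number density is [L]⁻³ = [E]³/(ℏc)³.
1 GeV³ → 1/(ℏc)³ × (1 GeV in J)³ = 1.31 × 10⁴⁷ m⁻³.
Result: 0.686 × 1.31 × 10⁴⁷ = 8.99 × 10⁴⁶ m⁻³.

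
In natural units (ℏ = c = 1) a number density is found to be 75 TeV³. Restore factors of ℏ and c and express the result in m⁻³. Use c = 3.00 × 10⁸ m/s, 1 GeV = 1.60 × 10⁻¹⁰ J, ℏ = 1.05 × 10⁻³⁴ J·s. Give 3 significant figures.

Number density is [L]⁻³ = [E]³/(ℏc)³.
1 GeV³ → 1/(ℏc)³ × (1 GeV in J)³ = 1.31 × 10⁴⁷ m⁻³.
Convert the energy scale: 75 TeV³ = 7.50 × 10¹⁰ GeV³.
Result: 7.50 × 10¹⁰ × 1.31 × 10⁴⁷ = 9.83 × 10⁵⁷ m⁻³.

9.83 × 10⁵⁷ m⁻³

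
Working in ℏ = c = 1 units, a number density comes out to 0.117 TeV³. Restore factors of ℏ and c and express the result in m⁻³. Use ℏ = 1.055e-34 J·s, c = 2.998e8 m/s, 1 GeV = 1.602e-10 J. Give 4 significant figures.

1.520e55 m⁻³

Number density is [L]⁻³ = [E]³/(ℏc)³.
1 GeV³ → 1/(ℏc)³ × (1 GeV in J)³ = 1.299e47 m⁻³.
Convert the energy scale: 0.117 TeV³ = 1.17e8 GeV³.
Result: 1.17e8 × 1.299e47 = 1.520e55 m⁻³.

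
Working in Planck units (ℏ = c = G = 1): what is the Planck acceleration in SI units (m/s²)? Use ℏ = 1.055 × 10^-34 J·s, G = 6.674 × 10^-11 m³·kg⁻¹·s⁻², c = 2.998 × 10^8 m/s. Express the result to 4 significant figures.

Dimensional analysis gives a_P = √(c⁷/(ℏG)).
  = √(3.092 × 10^103)
  = 5.560 × 10^51 m/s²

5.560 × 10^51 m/s²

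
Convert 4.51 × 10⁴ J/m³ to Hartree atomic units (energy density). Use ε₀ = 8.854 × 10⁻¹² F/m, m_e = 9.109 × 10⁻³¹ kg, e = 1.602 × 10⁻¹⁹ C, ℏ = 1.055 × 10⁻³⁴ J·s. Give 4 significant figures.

1.540 × 10⁻⁹

atomic unit of energy density: u_au = E_h/a₀³ = m_e⁴e¹⁰/((4πε₀)⁵ℏ⁸) = 2.929 × 10¹³ J/m³.
4.51 × 10⁴ / 2.929 × 10¹³ = 1.540 × 10⁻⁹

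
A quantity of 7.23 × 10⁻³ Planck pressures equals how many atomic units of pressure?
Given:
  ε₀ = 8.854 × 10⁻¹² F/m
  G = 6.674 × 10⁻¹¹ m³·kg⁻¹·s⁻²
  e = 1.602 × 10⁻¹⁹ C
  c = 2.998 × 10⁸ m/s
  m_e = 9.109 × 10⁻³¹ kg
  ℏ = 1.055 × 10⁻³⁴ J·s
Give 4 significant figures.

1.143 × 10⁹⁸

Planck pressure: p_P = c⁷/(ℏG²) = 4.632 × 10¹¹³ Pa
atomic unit of pressure: P_au = E_h/a₀³ = m_e⁴e¹⁰/((4πε₀)⁵ℏ⁸) = 2.929 × 10¹³ Pa
7.23 × 10⁻³ × 4.632 × 10¹¹³ / 2.929 × 10¹³ = 1.143 × 10⁹⁸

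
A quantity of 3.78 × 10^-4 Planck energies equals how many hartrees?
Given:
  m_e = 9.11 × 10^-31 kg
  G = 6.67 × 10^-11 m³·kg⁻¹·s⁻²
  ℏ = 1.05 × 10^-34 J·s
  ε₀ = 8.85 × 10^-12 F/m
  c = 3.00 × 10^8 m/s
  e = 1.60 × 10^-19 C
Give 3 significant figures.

Planck energy: E_P = √(ℏc⁵/G) = 1.96 × 10^9 J
hartree: E_h = m_e e⁴/(4πε₀ℏ)² = 4.38 × 10^-18 J
3.78 × 10^-4 × 1.96 × 10^9 / 4.38 × 10^-18 = 1.69 × 10^23

1.69 × 10^23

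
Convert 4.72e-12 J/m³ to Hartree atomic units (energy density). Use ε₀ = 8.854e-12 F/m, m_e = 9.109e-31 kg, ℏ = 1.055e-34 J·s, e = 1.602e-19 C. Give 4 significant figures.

atomic unit of energy density: u_au = E_h/a₀³ = m_e⁴e¹⁰/((4πε₀)⁵ℏ⁸) = 2.929e13 J/m³.
4.72e-12 / 2.929e13 = 1.611e-25

1.611e-25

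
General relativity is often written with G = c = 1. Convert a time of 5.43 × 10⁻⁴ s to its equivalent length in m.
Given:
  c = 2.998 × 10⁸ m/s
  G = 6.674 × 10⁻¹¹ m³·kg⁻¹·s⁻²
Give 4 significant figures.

Time → length via c.
5.43 × 10⁻⁴ s × (c) = 1.628 × 10⁵ m

1.628 × 10⁵ m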